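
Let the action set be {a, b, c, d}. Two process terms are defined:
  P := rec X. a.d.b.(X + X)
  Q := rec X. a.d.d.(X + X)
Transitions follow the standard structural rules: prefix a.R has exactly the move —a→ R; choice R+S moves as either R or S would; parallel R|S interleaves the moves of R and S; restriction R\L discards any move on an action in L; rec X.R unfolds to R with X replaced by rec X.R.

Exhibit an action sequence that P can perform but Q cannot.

LTS(P): 4 reachable states
  p0 = rec X. a.d.b.(X + X) ⊢ ··a··> p1
  p1 = d.b.((rec X. a.d.b.(X + X)) + (rec X. a.d.b.(X + X))) ⊢ ··d··> p2
  p2 = b.((rec X. a.d.b.(X + X)) + (rec X. a.d.b.(X + X))) ⊢ ··b··> p3
  p3 = (rec X. a.d.b.(X + X)) + (rec X. a.d.b.(X + X)) ⊢ ··a··> p1
LTS(Q): 4 reachable states
  q0 = rec X. a.d.d.(X + X) ⊢ ··a··> q1
  q1 = d.d.((rec X. a.d.d.(X + X)) + (rec X. a.d.d.(X + X))) ⊢ ··d··> q2
  q2 = d.((rec X. a.d.d.(X + X)) + (rec X. a.d.d.(X + X))) ⊢ ··d··> q3
  q3 = (rec X. a.d.d.(X + X)) + (rec X. a.d.d.(X + X)) ⊢ ··a··> q1
Trace ⟨adb⟩ through P, begin at {p0}:
  after a @ step 1: {p1}
  after d @ step 2: {p2}
  after b @ step 3: {p3}
  — P admits the full trace.
Trace ⟨adb⟩ through Q, begin at {q0}:
  after a @ step 1: {q1}
  after d @ step 2: {q2}
  after b @ step 3: ∅ (Q stuck)

adb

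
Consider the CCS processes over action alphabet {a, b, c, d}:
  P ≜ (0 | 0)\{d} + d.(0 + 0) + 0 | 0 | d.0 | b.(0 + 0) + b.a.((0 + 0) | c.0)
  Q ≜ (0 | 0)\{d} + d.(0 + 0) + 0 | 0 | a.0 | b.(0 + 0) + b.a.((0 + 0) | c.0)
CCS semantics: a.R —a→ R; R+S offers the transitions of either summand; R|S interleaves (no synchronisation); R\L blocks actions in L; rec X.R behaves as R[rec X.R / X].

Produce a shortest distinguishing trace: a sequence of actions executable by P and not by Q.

LTS(P): 8 reachable states
  s0 = (0 | 0)\{d} + d.(0 + 0) + 0 | 0 | d.0 | b.(0 + 0) + b.a.((0 + 0) | c.0) :: —b→ s1, —b→ s2, —d→ s3, —d→ s4
  s1 = 0 | 0 | d.0 | (0 + 0) :: —d→ s5
  s2 = a.((0 + 0) | c.0) :: —a→ s6
  s3 = 0 + 0 :: ∅
  s4 = 0 | 0 | 0 | b.(0 + 0) :: —b→ s5
  s5 = 0 | 0 | 0 | (0 + 0) :: ∅
  s6 = (0 + 0) | c.0 :: —c→ s7
  s7 = (0 + 0) | 0 :: ∅
LTS(Q): 8 reachable states
  t0 = (0 | 0)\{d} + d.(0 + 0) + 0 | 0 | a.0 | b.(0 + 0) + b.a.((0 + 0) | c.0) :: —a→ t1, —b→ t2, —b→ t3, —d→ t4
  t1 = 0 | 0 | 0 | b.(0 + 0) :: —b→ t5
  t2 = 0 | 0 | a.0 | (0 + 0) :: —a→ t5
  t3 = a.((0 + 0) | c.0) :: —a→ t6
  t4 = 0 + 0 :: ∅
  t5 = 0 | 0 | 0 | (0 + 0) :: ∅
  t6 = (0 + 0) | c.0 :: —c→ t7
  t7 = (0 + 0) | 0 :: ∅
Trace ⟨bd⟩ through P, begin at {s0}:
  step 1 (b): {s1, s2}
  step 2 (d): {s5}
  ✓ P
Trace ⟨bd⟩ through Q, begin at {t0}:
  step 1 (b): {t2, t3}
  step 2 (d): ∅  — Q cannot continue

bd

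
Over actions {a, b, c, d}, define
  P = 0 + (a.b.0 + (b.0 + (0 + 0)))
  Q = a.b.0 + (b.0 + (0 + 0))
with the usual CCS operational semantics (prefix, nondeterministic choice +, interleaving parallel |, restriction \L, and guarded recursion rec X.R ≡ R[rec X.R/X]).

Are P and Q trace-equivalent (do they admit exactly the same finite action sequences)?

traces(P) = traces(Q)

Reachable graph of P (3 states):
  s0 = 0 + (a.b.0 + (b.0 + (0 + 0))) ⊢ ··a··> s1, ··b··> s2
  s1 = b.0 ⊢ ··b··> s2
  s2 = 0 ⊢ ∅
Reachable graph of Q (3 states):
  t0 = a.b.0 + (b.0 + (0 + 0)) ⊢ ··a··> t1, ··b··> t2
  t1 = b.0 ⊢ ··b··> t2
  t2 = 0 ⊢ ∅
Coarsest stable partition (strong bisimilarity classes):
  B0 = {s0, t0}
  B1 = {s1, t1}
  B2 = {s2, t2}
s0 ∈ B0, t0 ∈ B0 → same block
Bisimilar ⇒ trace-equivalent.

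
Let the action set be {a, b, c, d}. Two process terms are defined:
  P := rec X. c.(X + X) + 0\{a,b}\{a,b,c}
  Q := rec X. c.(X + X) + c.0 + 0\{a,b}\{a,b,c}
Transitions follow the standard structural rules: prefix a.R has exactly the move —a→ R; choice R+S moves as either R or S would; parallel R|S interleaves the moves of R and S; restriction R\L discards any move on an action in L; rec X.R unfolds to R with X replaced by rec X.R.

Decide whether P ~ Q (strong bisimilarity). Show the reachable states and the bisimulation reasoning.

not bisimilar

Reachable graph of P (2 states):
  m0 = rec X. c.(X + X) + 0\{a,b}\{a,b,c} | ··c··> m1
  m1 = (rec X. c.(X + X) + 0\{a,b}\{a,b,c}) + (rec X. c.(X + X) + 0\{a,b}\{a,b,c}) | ··c··> m1
Reachable graph of Q (3 states):
  n0 = rec X. c.(X + X) + c.0 + 0\{a,b}\{a,b,c} | ··c··> n1, ··c··> n2
  n1 = (rec X. c.(X + X) + c.0 + 0\{a,b}\{a,b,c}) + (rec X. c.(X + X) + c.0 + 0\{a,b}\{a,b,c}) | ··c··> n1, ··c··> n2
  n2 = 0 | ∅
Bisimilarity quotient blocks:
  B0 = {m0, m1}
  B1 = {n0, n1}
  B2 = {n2}
m0 ∈ B0, n0 ∈ B1 → different blocks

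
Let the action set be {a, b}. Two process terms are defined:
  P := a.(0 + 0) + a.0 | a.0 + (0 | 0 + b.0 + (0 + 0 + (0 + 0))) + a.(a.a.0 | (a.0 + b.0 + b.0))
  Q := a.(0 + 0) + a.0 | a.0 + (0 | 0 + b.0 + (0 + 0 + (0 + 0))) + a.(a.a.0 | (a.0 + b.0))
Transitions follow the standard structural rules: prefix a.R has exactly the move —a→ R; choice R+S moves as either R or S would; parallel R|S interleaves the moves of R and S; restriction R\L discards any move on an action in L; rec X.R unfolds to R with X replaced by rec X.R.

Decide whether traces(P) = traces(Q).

YES

LTS(P): 10 reachable states
  s0 = a.(0 + 0) + a.0 | a.0 + (0 | 0 + b.0 + (0 + 0 + (0 + 0))) + a.(a.a.0 | (a.0 + b.0 + b.0)) → =a=> s1, =a=> s2, =a=> s3, =a=> s4, =b=> s5
  s1 = 0 + 0 → stopped
  s2 = 0 | a.0 → =a=> s6
  s3 = a.0 | 0 → =a=> s6
  s4 = a.a.0 | (a.0 + b.0 + b.0) → =a=> s7, =a=> s8, =b=> s8
  s5 = 0 → stopped
  s6 = 0 | 0 → stopped
  s7 = a.0 | (a.0 + b.0 + b.0) → =a=> s3, =a=> s9, =b=> s3
  s8 = a.a.0 | 0 → =a=> s3
  s9 = 0 | (a.0 + b.0 + b.0) → =a=> s6, =b=> s6
LTS(Q): 10 reachable states
  t0 = a.(0 + 0) + a.0 | a.0 + (0 | 0 + b.0 + (0 + 0 + (0 + 0))) + a.(a.a.0 | (a.0 + b.0)) → =a=> t1, =a=> t2, =a=> t3, =a=> t4, =b=> t5
  t1 = 0 + 0 → stopped
  t2 = 0 | a.0 → =a=> t6
  t3 = a.0 | 0 → =a=> t6
  t4 = a.a.0 | (a.0 + b.0) → =a=> t7, =a=> t8, =b=> t8
  t5 = 0 → stopped
  t6 = 0 | 0 → stopped
  t7 = a.0 | (a.0 + b.0) → =a=> t3, =a=> t9, =b=> t3
  t8 = a.a.0 | 0 → =a=> t3
  t9 = 0 | (a.0 + b.0) → =a=> t6, =b=> t6
Bisimilarity quotient blocks:
  B0 = {s0, t0}
  B1 = {s4, t4}
  B2 = {s7, t7}
  B3 = {s9, t9}
  B4 = {s1, s5, s6, t1, t5, t6}
  B5 = {s2, s3, t2, t3}
  B6 = {s8, t8}
s0 ∈ B0, t0 ∈ B0 → same block
Bisimilar ⇒ trace-equivalent.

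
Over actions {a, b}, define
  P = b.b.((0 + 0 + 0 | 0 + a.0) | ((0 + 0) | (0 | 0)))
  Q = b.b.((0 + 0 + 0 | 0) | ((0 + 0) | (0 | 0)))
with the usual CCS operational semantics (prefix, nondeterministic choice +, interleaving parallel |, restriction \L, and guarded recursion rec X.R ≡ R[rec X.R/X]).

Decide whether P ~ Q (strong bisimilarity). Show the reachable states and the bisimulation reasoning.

not bisimilar

Reachable graph of P (4 states):
  s0 = b.b.((0 + 0 + 0 | 0 + a.0) | ((0 + 0) | (0 | 0))) has moves ··b··> s1
  s1 = b.((0 + 0 + 0 | 0 + a.0) | ((0 + 0) | (0 | 0))) has moves ··b··> s2
  s2 = (0 + 0 + 0 | 0 + a.0) | ((0 + 0) | (0 | 0)) has moves ··a··> s3
  s3 = 0 | ((0 + 0) | (0 | 0)) has moves (no moves)
Reachable graph of Q (3 states):
  t0 = b.b.((0 + 0 + 0 | 0) | ((0 + 0) | (0 | 0))) has moves ··b··> t1
  t1 = b.((0 + 0 + 0 | 0) | ((0 + 0) | (0 | 0))) has moves ··b··> t2
  t2 = (0 + 0 + 0 | 0) | ((0 + 0) | (0 | 0)) has moves (no moves)
Coarsest stable partition (strong bisimilarity classes):
  B0 = {s0}
  B1 = {s1}
  B2 = {s2}
  B3 = {s3, t2}
  B4 = {t0}
  B5 = {t1}
s0 ∈ B0, t0 ∈ B4 → different blocks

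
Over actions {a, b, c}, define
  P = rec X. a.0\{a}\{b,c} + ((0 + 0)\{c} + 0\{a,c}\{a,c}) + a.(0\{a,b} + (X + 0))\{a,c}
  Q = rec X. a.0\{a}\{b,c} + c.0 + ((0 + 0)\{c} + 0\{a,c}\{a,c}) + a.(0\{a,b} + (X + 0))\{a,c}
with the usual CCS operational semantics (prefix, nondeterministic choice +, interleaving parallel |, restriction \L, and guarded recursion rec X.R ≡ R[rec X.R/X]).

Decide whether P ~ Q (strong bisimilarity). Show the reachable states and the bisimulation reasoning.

P's transition system — 3 states:
  u0 = rec X. a.0\{a}\{b,c} + ((0 + 0)\{c} + 0\{a,c}\{a,c}) + a.(0\{a,b} + (X + 0))\{a,c} | —a→ u1, —a→ u2
  u1 = (0\{a,b} + ((rec X. a.0\{a}\{b,c} + ((0 + 0)\{c} + 0\{a,c}\{a,c}) + a.(0\{a,b} + (X + 0))\{a,c}) + 0))\{a,c} | ∅
  u2 = 0\{a}\{b,c} | ∅
Q's transition system — 4 states:
  v0 = rec X. a.0\{a}\{b,c} + c.0 + ((0 + 0)\{c} + 0\{a,c}\{a,c}) + a.(0\{a,b} + (X + 0))\{a,c} | —a→ v1, —a→ v2, —c→ v3
  v1 = (0\{a,b} + ((rec X. a.0\{a}\{b,c} + c.0 + ((0 + 0)\{c} + 0\{a,c}\{a,c}) + a.(0\{a,b} + (X + 0))\{a,c}) + 0))\{a,c} | ∅
  v2 = 0\{a}\{b,c} | ∅
  v3 = 0 | ∅
Bisimilarity quotient blocks:
  B0 = {u0}
  B1 = {u1, u2, v1, v2, v3}
  B2 = {v0}
u0 ∈ B0, v0 ∈ B2 → different blocks

P ≁ Q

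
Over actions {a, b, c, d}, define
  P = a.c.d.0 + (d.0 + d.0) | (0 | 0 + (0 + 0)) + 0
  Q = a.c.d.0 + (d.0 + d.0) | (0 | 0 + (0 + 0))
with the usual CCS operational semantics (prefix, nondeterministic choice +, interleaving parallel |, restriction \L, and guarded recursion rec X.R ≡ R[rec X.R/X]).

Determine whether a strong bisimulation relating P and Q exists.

bisimilar

LTS(P): 5 reachable states
  u0 = a.c.d.0 + (d.0 + d.0) | (0 | 0 + (0 + 0)) + 0 → --a--▸ u1, --d--▸ u2
  u1 = c.d.0 → --c--▸ u3
  u2 = 0 | (0 | 0 + (0 + 0)) → deadlocked
  u3 = d.0 → --d--▸ u4
  u4 = 0 → deadlocked
LTS(Q): 5 reachable states
  v0 = a.c.d.0 + (d.0 + d.0) | (0 | 0 + (0 + 0)) → --a--▸ v1, --d--▸ v2
  v1 = c.d.0 → --c--▸ v3
  v2 = 0 | (0 | 0 + (0 + 0)) → deadlocked
  v3 = d.0 → --d--▸ v4
  v4 = 0 → deadlocked
Coarsest stable partition (strong bisimilarity classes):
  B0 = {u0, v0}
  B1 = {u2, u4, v2, v4}
  B2 = {u1, v1}
  B3 = {u3, v3}
u0 ∈ B0, v0 ∈ B0 → same block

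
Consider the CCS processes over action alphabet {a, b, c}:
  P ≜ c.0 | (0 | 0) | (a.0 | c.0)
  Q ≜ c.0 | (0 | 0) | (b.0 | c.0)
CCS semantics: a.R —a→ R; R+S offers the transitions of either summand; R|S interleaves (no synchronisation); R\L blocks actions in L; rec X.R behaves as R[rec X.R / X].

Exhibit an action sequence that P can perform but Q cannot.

P's transition system — 8 states:
  s0 = c.0 | (0 | 0) | (a.0 | c.0) has moves —a→ s1, —c→ s2, —c→ s3
  s1 = c.0 | (0 | 0) | (0 | c.0) has moves —c→ s4, —c→ s5
  s2 = 0 | (0 | 0) | (a.0 | c.0) has moves —a→ s4, —c→ s6
  s3 = c.0 | (0 | 0) | (a.0 | 0) has moves —a→ s5, —c→ s6
  s4 = 0 | (0 | 0) | (0 | c.0) has moves —c→ s7
  s5 = c.0 | (0 | 0) | (0 | 0) has moves —c→ s7
  s6 = 0 | (0 | 0) | (a.0 | 0) has moves —a→ s7
  s7 = 0 | (0 | 0) | (0 | 0) has moves ∅
Q's transition system — 8 states:
  t0 = c.0 | (0 | 0) | (b.0 | c.0) has moves —b→ t1, —c→ t2, —c→ t3
  t1 = c.0 | (0 | 0) | (0 | c.0) has moves —c→ t4, —c→ t5
  t2 = 0 | (0 | 0) | (b.0 | c.0) has moves —b→ t4, —c→ t6
  t3 = c.0 | (0 | 0) | (b.0 | 0) has moves —b→ t5, —c→ t6
  t4 = 0 | (0 | 0) | (0 | c.0) has moves —c→ t7
  t5 = c.0 | (0 | 0) | (0 | 0) has moves —c→ t7
  t6 = 0 | (0 | 0) | (b.0 | 0) has moves —b→ t7
  t7 = 0 | (0 | 0) | (0 | 0) has moves ∅
Trace ⟨a⟩ through P, begin at {s0}:
  step 1 (a): {s1}
  ✓ P
Trace ⟨a⟩ through Q, begin at {t0}:
  step 1 (a): ∅  — Q cannot continue

a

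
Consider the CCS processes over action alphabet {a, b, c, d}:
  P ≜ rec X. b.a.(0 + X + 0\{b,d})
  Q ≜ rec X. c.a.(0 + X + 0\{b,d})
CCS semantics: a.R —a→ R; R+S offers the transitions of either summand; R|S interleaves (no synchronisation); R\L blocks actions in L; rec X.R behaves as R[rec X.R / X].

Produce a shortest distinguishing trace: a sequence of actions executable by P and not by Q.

b

P's transition system — 3 states:
  p0 = rec X. b.a.(0 + X + 0\{b,d}) ⊢ -b-> p1
  p1 = a.(0 + (rec X. b.a.(0 + X + 0\{b,d})) + 0\{b,d}) ⊢ -a-> p2
  p2 = 0 + (rec X. b.a.(0 + X + 0\{b,d})) + 0\{b,d} ⊢ -b-> p1
Q's transition system — 3 states:
  q0 = rec X. c.a.(0 + X + 0\{b,d}) ⊢ -c-> q1
  q1 = a.(0 + (rec X. c.a.(0 + X + 0\{b,d})) + 0\{b,d}) ⊢ -a-> q2
  q2 = 0 + (rec X. c.a.(0 + X + 0\{b,d})) + 0\{b,d} ⊢ -c-> q1
Executing b from P (initial set {p0}):
  after b @ step 1: {p1}
  — P admits the full trace.
Executing b from Q (initial set {q0}):
  after b @ step 1: ∅ (Q stuck)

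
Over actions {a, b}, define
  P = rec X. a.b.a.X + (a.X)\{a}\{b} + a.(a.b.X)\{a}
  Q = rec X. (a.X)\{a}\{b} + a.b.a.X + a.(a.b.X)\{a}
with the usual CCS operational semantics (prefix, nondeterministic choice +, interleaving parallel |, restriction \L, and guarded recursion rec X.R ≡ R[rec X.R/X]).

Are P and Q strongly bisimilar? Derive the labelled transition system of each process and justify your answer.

YES

Reachable graph of P (4 states):
  m0 = rec X. a.b.a.X + (a.X)\{a}\{b} + a.(a.b.X)\{a} → --a--▸ m1, --a--▸ m2
  m1 = (a.b.(rec X. a.b.a.X + (a.X)\{a}\{b} + a.(a.b.X)\{a}))\{a} → deadlocked
  m2 = b.a.(rec X. a.b.a.X + (a.X)\{a}\{b} + a.(a.b.X)\{a}) → --b--▸ m3
  m3 = a.(rec X. a.b.a.X + (a.X)\{a}\{b} + a.(a.b.X)\{a}) → --a--▸ m0
Reachable graph of Q (4 states):
  n0 = rec X. (a.X)\{a}\{b} + a.b.a.X + a.(a.b.X)\{a} → --a--▸ n1, --a--▸ n2
  n1 = (a.b.(rec X. (a.X)\{a}\{b} + a.b.a.X + a.(a.b.X)\{a}))\{a} → deadlocked
  n2 = b.a.(rec X. (a.X)\{a}\{b} + a.b.a.X + a.(a.b.X)\{a}) → --b--▸ n3
  n3 = a.(rec X. (a.X)\{a}\{b} + a.b.a.X + a.(a.b.X)\{a}) → --a--▸ n0
Coarsest stable partition (strong bisimilarity classes):
  B0 = {m0, n0}
  B1 = {m2, n2}
  B2 = {m3, n3}
  B3 = {m1, n1}
m0 ∈ B0, n0 ∈ B0 → same block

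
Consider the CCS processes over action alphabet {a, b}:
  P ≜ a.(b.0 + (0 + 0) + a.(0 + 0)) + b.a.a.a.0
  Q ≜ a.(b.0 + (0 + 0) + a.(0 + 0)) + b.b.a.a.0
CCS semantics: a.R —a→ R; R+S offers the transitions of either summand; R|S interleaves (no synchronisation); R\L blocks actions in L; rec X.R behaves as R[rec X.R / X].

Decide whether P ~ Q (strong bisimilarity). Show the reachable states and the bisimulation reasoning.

P's transition system — 7 states:
  u0 = a.(b.0 + (0 + 0) + a.(0 + 0)) + b.a.a.a.0 | —a→ u1, —b→ u2
  u1 = b.0 + (0 + 0) + a.(0 + 0) | —a→ u3, —b→ u4
  u2 = a.a.a.0 | —a→ u5
  u3 = 0 + 0 | ∅
  u4 = 0 | ∅
  u5 = a.a.0 | —a→ u6
  u6 = a.0 | —a→ u4
Q's transition system — 7 states:
  v0 = a.(b.0 + (0 + 0) + a.(0 + 0)) + b.b.a.a.0 | —a→ v1, —b→ v2
  v1 = b.0 + (0 + 0) + a.(0 + 0) | —a→ v3, —b→ v4
  v2 = b.a.a.0 | —b→ v5
  v3 = 0 + 0 | ∅
  v4 = 0 | ∅
  v5 = a.a.0 | —a→ v6
  v6 = a.0 | —a→ v4
Coarsest stable partition (strong bisimilarity classes):
  B0 = {u0}
  B1 = {u2}
  B2 = {u5, v5}
  B3 = {u6, v6}
  B4 = {u3, u4, v3, v4}
  B5 = {u1, v1}
  B6 = {v0}
  B7 = {v2}
u0 ∈ B0, v0 ∈ B6 → different blocks

NO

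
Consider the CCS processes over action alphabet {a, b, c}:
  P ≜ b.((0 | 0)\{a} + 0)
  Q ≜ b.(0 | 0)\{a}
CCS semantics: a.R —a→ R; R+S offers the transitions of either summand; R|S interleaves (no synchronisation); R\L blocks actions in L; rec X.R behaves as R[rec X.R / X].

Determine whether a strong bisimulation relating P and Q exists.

Reachable graph of P (2 states):
  u0 = b.((0 | 0)\{a} + 0) :: =b=> u1
  u1 = (0 | 0)\{a} + 0 :: stopped
Reachable graph of Q (2 states):
  v0 = b.(0 | 0)\{a} :: =b=> v1
  v1 = (0 | 0)\{a} :: stopped
Partition-refinement fixed point:
  B0 = {u0, v0}
  B1 = {u1, v1}
u0 ∈ B0, v0 ∈ B0 → same block

P ~ Q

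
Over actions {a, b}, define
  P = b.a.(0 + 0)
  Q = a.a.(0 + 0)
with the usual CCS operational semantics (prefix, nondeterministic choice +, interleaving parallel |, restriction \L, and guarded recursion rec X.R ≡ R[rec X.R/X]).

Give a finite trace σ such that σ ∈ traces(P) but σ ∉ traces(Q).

b

P's transition system — 3 states:
  s0 = b.a.(0 + 0) | =b=> s1
  s1 = a.(0 + 0) | =a=> s2
  s2 = 0 + 0 | ·
Q's transition system — 3 states:
  t0 = a.a.(0 + 0) | =a=> t1
  t1 = a.(0 + 0) | =a=> t2
  t2 = 0 + 0 | ·
Executing b from P (initial set {s0}):
  after b @ step 1: {s1}
  P completes σ.
Executing b from Q (initial set {t0}):
  after b @ step 1: ∅ (Q stuck)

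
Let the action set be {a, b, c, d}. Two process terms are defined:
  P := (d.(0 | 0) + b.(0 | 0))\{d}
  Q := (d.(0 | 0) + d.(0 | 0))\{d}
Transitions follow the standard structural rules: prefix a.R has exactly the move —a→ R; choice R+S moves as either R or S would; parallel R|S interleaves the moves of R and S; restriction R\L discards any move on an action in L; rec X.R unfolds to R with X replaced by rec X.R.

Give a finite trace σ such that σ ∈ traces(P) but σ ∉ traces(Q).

P's transition system — 2 states:
  p0 = (d.(0 | 0) + b.(0 | 0))\{d} has moves -b-> p1
  p1 = (0 | 0)\{d} has moves deadlocked
Q's transition system — 1 states:
  q0 = (d.(0 | 0) + d.(0 | 0))\{d} has moves deadlocked
Trace ⟨b⟩ through P, begin at {p0}:
  step 1 (b): {p1}
  — P admits the full trace.
Trace ⟨b⟩ through Q, begin at {q0}:
  step 1 (b): ∅  — Q cannot continue

b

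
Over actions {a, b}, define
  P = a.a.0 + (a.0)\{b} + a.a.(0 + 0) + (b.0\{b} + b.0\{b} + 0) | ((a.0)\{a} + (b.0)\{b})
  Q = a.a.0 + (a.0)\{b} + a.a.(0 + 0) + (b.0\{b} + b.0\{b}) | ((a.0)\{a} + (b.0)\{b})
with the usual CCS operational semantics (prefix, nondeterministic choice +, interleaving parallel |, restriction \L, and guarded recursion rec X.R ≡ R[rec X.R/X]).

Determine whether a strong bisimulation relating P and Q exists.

P ~ Q

Reachable graph of P (7 states):
  s0 = a.a.0 + (a.0)\{b} + a.a.(0 + 0) + (b.0\{b} + b.0\{b} + 0) | ((a.0)\{a} + (b.0)\{b}) | --a--▸ s1, --a--▸ s2, --a--▸ s3, --b--▸ s4
  s1 = 0\{b} | ·
  s2 = a.(0 + 0) | --a--▸ s5
  s3 = a.0 | --a--▸ s6
  s4 = 0\{b} | ((a.0)\{a} + (b.0)\{b}) | ·
  s5 = 0 + 0 | ·
  s6 = 0 | ·
Reachable graph of Q (7 states):
  t0 = a.a.0 + (a.0)\{b} + a.a.(0 + 0) + (b.0\{b} + b.0\{b}) | ((a.0)\{a} + (b.0)\{b}) | --a--▸ t1, --a--▸ t2, --a--▸ t3, --b--▸ t4
  t1 = 0\{b} | ·
  t2 = a.(0 + 0) | --a--▸ t5
  t3 = a.0 | --a--▸ t6
  t4 = 0\{b} | ((a.0)\{a} + (b.0)\{b}) | ·
  t5 = 0 + 0 | ·
  t6 = 0 | ·
Coarsest stable partition (strong bisimilarity classes):
  B0 = {s0, t0}
  B1 = {s1, s4, s5, s6, t1, t4, t5, t6}
  B2 = {s2, s3, t2, t3}
s0 ∈ B0, t0 ∈ B0 → same block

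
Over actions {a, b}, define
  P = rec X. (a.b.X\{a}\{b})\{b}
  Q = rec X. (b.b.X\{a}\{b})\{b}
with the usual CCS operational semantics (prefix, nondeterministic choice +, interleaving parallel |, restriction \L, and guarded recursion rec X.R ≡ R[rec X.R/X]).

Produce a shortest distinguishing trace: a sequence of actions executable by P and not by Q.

a

P's transition system — 2 states:
  m0 = rec X. (a.b.X\{a}\{b})\{b} | ··a··> m1
  m1 = (b.(rec X. (a.b.X\{a}\{b})\{b})\{a}\{b})\{b} | deadlocked
Q's transition system — 1 states:
  n0 = rec X. (b.b.X\{a}\{b})\{b} | deadlocked
Trace ⟨a⟩ through P, begin at {m0}:
  step 1 (a): {m1}
  — P admits the full trace.
Trace ⟨a⟩ through Q, begin at {n0}:
  step 1 (a): ∅ (Q stuck)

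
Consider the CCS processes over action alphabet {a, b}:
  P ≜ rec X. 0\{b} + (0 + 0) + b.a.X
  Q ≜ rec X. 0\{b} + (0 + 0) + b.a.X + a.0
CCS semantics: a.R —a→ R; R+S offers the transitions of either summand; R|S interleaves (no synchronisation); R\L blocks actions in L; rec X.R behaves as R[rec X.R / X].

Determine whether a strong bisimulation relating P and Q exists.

LTS(P): 2 reachable states
  u0 = rec X. 0\{b} + (0 + 0) + b.a.X ⊢ =b=> u1
  u1 = a.(rec X. 0\{b} + (0 + 0) + b.a.X) ⊢ =a=> u0
LTS(Q): 3 reachable states
  v0 = rec X. 0\{b} + (0 + 0) + b.a.X + a.0 ⊢ =a=> v1, =b=> v2
  v1 = 0 ⊢ (no moves)
  v2 = a.(rec X. 0\{b} + (0 + 0) + b.a.X + a.0) ⊢ =a=> v0
Bisimilarity quotient blocks:
  B0 = {u0}
  B1 = {u1}
  B2 = {v0}
  B3 = {v2}
  B4 = {v1}
u0 ∈ B0, v0 ∈ B2 → different blocks

not bisimilar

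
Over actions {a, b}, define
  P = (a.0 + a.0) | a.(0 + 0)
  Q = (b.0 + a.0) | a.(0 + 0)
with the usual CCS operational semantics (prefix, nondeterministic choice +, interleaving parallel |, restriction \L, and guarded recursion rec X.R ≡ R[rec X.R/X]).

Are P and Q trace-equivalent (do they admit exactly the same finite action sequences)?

LTS(P): 4 reachable states
  p0 = (a.0 + a.0) | a.(0 + 0) :: ··a··> p1, ··a··> p2
  p1 = (a.0 + a.0) | (0 + 0) :: ··a··> p3
  p2 = 0 | a.(0 + 0) :: ··a··> p3
  p3 = 0 | (0 + 0) :: ·
LTS(Q): 4 reachable states
  q0 = (b.0 + a.0) | a.(0 + 0) :: ··a··> q1, ··a··> q2, ··b··> q2
  q1 = (b.0 + a.0) | (0 + 0) :: ··a··> q3, ··b··> q3
  q2 = 0 | a.(0 + 0) :: ··a··> q3
  q3 = 0 | (0 + 0) :: ·
Run σ = ⟨b⟩ on Q: start {q0}
  step 1 (b): {q2}
  — Q admits the full trace.
Run σ = ⟨b⟩ on P: start {p0}
  step 1 (b): ∅  — P cannot continue

traces(P) ≠ traces(Q) — witness ⟨b⟩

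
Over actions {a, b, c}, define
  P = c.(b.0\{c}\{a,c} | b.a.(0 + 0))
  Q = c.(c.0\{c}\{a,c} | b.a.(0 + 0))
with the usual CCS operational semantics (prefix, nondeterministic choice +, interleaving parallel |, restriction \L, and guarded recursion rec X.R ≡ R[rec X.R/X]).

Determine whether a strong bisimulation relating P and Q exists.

P ≁ Q

P's transition system — 7 states:
  u0 = c.(b.0\{c}\{a,c} | b.a.(0 + 0)) → —c→ u1
  u1 = b.0\{c}\{a,c} | b.a.(0 + 0) → —b→ u2, —b→ u3
  u2 = 0\{c}\{a,c} | b.a.(0 + 0) → —b→ u4
  u3 = b.0\{c}\{a,c} | a.(0 + 0) → —a→ u5, —b→ u4
  u4 = 0\{c}\{a,c} | a.(0 + 0) → —a→ u6
  u5 = b.0\{c}\{a,c} | (0 + 0) → —b→ u6
  u6 = 0\{c}\{a,c} | (0 + 0) → ∅
Q's transition system — 7 states:
  v0 = c.(c.0\{c}\{a,c} | b.a.(0 + 0)) → —c→ v1
  v1 = c.0\{c}\{a,c} | b.a.(0 + 0) → —b→ v2, —c→ v3
  v2 = c.0\{c}\{a,c} | a.(0 + 0) → —a→ v4, —c→ v5
  v3 = 0\{c}\{a,c} | b.a.(0 + 0) → —b→ v5
  v4 = c.0\{c}\{a,c} | (0 + 0) → —c→ v6
  v5 = 0\{c}\{a,c} | a.(0 + 0) → —a→ v6
  v6 = 0\{c}\{a,c} | (0 + 0) → ∅
Coarsest stable partition (strong bisimilarity classes):
  B0 = {u0}
  B1 = {u1}
  B2 = {u2, v3}
  B3 = {u4, v5}
  B4 = {u6, v6}
  B5 = {u3}
  B6 = {u5}
  B7 = {v0}
  B8 = {v1}
  B9 = {v2}
  B10 = {v4}
u0 ∈ B0, v0 ∈ B7 → different blocks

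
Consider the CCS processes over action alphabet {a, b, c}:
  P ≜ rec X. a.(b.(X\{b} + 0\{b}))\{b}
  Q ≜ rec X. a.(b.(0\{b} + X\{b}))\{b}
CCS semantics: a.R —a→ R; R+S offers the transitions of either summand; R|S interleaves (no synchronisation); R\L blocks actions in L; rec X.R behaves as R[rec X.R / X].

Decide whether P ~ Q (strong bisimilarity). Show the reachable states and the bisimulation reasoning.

LTS(P): 2 reachable states
  u0 = rec X. a.(b.(X\{b} + 0\{b}))\{b} ⊢ --a--▸ u1
  u1 = (b.((rec X. a.(b.(X\{b} + 0\{b}))\{b})\{b} + 0\{b}))\{b} ⊢ stopped
LTS(Q): 2 reachable states
  v0 = rec X. a.(b.(0\{b} + X\{b}))\{b} ⊢ --a--▸ v1
  v1 = (b.(0\{b} + (rec X. a.(b.(0\{b} + X\{b}))\{b})\{b}))\{b} ⊢ stopped
Bisimilarity quotient blocks:
  B0 = {u0, v0}
  B1 = {u1, v1}
u0 ∈ B0, v0 ∈ B0 → same block

P ~ Q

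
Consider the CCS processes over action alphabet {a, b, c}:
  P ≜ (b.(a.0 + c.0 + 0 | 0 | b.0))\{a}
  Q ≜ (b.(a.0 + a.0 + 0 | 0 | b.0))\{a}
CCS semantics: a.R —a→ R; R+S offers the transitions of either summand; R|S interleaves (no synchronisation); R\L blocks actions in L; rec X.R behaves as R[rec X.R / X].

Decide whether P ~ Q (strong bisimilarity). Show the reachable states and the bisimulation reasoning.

P ≁ Q

P's transition system — 4 states:
  m0 = (b.(a.0 + c.0 + 0 | 0 | b.0))\{a} ⊢ =b=> m1
  m1 = (a.0 + c.0 + 0 | 0 | b.0)\{a} ⊢ =b=> m2, =c=> m3
  m2 = (0 | 0 | 0)\{a} ⊢ stopped
  m3 = 0\{a} ⊢ stopped
Q's transition system — 3 states:
  n0 = (b.(a.0 + a.0 + 0 | 0 | b.0))\{a} ⊢ =b=> n1
  n1 = (a.0 + a.0 + 0 | 0 | b.0)\{a} ⊢ =b=> n2
  n2 = (0 | 0 | 0)\{a} ⊢ stopped
Coarsest stable partition (strong bisimilarity classes):
  B0 = {m0}
  B1 = {m1}
  B2 = {m2, m3, n2}
  B3 = {n0}
  B4 = {n1}
m0 ∈ B0, n0 ∈ B3 → different blocks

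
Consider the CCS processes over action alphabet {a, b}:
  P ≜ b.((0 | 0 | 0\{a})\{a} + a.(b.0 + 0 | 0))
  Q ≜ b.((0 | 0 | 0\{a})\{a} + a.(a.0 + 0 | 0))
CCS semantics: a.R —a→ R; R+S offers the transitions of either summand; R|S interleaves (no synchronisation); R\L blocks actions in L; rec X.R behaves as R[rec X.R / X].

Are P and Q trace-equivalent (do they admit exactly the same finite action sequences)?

P's transition system — 4 states:
  m0 = b.((0 | 0 | 0\{a})\{a} + a.(b.0 + 0 | 0)) has moves =b=> m1
  m1 = (0 | 0 | 0\{a})\{a} + a.(b.0 + 0 | 0) has moves =a=> m2
  m2 = b.0 + 0 | 0 has moves =b=> m3
  m3 = 0 has moves stopped
Q's transition system — 4 states:
  n0 = b.((0 | 0 | 0\{a})\{a} + a.(a.0 + 0 | 0)) has moves =b=> n1
  n1 = (0 | 0 | 0\{a})\{a} + a.(a.0 + 0 | 0) has moves =a=> n2
  n2 = a.0 + 0 | 0 has moves =a=> n3
  n3 = 0 has moves stopped
Trace ⟨bab⟩ through P, begin at {m0}:
  step 1 (b): {m1}
  step 2 (a): {m2}
  step 3 (b): {m3}
  P completes σ.
Trace ⟨bab⟩ through Q, begin at {n0}:
  step 1 (b): {n1}
  step 2 (a): {n2}
  step 3 (b): ∅ (Q stuck)

traces(P) ≠ traces(Q) — witness ⟨bab⟩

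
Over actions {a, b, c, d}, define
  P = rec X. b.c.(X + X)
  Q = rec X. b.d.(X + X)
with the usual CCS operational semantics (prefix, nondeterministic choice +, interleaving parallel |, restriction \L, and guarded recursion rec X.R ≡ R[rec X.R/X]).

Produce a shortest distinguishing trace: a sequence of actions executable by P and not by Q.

bc

LTS(P): 3 reachable states
  m0 = rec X. b.c.(X + X) has moves -b-> m1
  m1 = c.((rec X. b.c.(X + X)) + (rec X. b.c.(X + X))) has moves -c-> m2
  m2 = (rec X. b.c.(X + X)) + (rec X. b.c.(X + X)) has moves -b-> m1
LTS(Q): 3 reachable states
  n0 = rec X. b.d.(X + X) has moves -b-> n1
  n1 = d.((rec X. b.d.(X + X)) + (rec X. b.d.(X + X))) has moves -d-> n2
  n2 = (rec X. b.d.(X + X)) + (rec X. b.d.(X + X)) has moves -b-> n1
Executing bc from P (initial set {m0}):
  after b @ step 1: {m1}
  after c @ step 2: {m2}
  P completes σ.
Executing bc from Q (initial set {n0}):
  after b @ step 1: {n1}
  after c @ step 2: ∅  — Q cannot continue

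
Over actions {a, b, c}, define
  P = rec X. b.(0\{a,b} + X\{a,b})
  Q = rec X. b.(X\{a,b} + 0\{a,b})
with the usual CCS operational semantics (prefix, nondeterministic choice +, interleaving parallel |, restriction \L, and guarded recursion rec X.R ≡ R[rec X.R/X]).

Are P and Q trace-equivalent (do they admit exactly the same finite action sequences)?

P's transition system — 2 states:
  m0 = rec X. b.(0\{a,b} + X\{a,b}) :: -b-> m1
  m1 = 0\{a,b} + (rec X. b.(0\{a,b} + X\{a,b}))\{a,b} :: deadlocked
Q's transition system — 2 states:
  n0 = rec X. b.(X\{a,b} + 0\{a,b}) :: -b-> n1
  n1 = (rec X. b.(X\{a,b} + 0\{a,b}))\{a,b} + 0\{a,b} :: deadlocked
Partition-refinement fixed point:
  B0 = {m0, n0}
  B1 = {m1, n1}
m0 ∈ B0, n0 ∈ B0 → same block
Bisimilar ⇒ trace-equivalent.

trace-equivalent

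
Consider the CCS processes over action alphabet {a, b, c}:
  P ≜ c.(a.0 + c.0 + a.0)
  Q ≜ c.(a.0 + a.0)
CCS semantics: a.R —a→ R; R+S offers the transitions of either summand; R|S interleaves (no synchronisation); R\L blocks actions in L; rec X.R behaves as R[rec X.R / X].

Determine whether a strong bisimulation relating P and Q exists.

NO

P's transition system — 3 states:
  p0 = c.(a.0 + c.0 + a.0) | --c--▸ p1
  p1 = a.0 + c.0 + a.0 | --a--▸ p2, --c--▸ p2
  p2 = 0 | deadlocked
Q's transition system — 3 states:
  q0 = c.(a.0 + a.0) | --c--▸ q1
  q1 = a.0 + a.0 | --a--▸ q2
  q2 = 0 | deadlocked
Partition-refinement fixed point:
  B0 = {p0}
  B1 = {p1}
  B2 = {p2, q2}
  B3 = {q0}
  B4 = {q1}
p0 ∈ B0, q0 ∈ B3 → different blocks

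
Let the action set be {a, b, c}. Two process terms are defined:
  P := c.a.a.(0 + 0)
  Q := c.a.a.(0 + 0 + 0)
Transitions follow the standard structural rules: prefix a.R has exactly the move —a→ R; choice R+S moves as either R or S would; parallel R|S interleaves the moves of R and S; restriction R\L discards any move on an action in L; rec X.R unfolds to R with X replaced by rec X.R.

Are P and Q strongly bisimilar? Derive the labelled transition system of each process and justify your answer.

LTS(P): 4 reachable states
  u0 = c.a.a.(0 + 0) has moves =c=> u1
  u1 = a.a.(0 + 0) has moves =a=> u2
  u2 = a.(0 + 0) has moves =a=> u3
  u3 = 0 + 0 has moves stopped
LTS(Q): 4 reachable states
  v0 = c.a.a.(0 + 0 + 0) has moves =c=> v1
  v1 = a.a.(0 + 0 + 0) has moves =a=> v2
  v2 = a.(0 + 0 + 0) has moves =a=> v3
  v3 = 0 + 0 + 0 has moves stopped
Bisimilarity quotient blocks:
  B0 = {u0, v0}
  B1 = {u1, v1}
  B2 = {u2, v2}
  B3 = {u3, v3}
u0 ∈ B0, v0 ∈ B0 → same block

bisimilar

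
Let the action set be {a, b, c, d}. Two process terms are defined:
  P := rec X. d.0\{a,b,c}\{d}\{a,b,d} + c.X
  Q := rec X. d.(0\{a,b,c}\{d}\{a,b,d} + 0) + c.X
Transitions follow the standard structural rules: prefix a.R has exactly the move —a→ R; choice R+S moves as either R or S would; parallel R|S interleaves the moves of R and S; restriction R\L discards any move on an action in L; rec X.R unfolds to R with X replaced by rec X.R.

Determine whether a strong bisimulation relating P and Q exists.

P ~ Q

P's transition system — 2 states:
  s0 = rec X. d.0\{a,b,c}\{d}\{a,b,d} + c.X → =c=> s0, =d=> s1
  s1 = 0\{a,b,c}\{d}\{a,b,d} → ∅
Q's transition system — 2 states:
  t0 = rec X. d.(0\{a,b,c}\{d}\{a,b,d} + 0) + c.X → =c=> t0, =d=> t1
  t1 = 0\{a,b,c}\{d}\{a,b,d} + 0 → ∅
Coarsest stable partition (strong bisimilarity classes):
  B0 = {s0, t0}
  B1 = {s1, t1}
s0 ∈ B0, t0 ∈ B0 → same block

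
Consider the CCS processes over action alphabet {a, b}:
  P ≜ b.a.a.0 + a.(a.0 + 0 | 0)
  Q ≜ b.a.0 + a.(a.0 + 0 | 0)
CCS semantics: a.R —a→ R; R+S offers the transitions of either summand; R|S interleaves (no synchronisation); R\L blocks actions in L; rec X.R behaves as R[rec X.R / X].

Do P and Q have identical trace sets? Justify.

Reachable graph of P (5 states):
  m0 = b.a.a.0 + a.(a.0 + 0 | 0) ⊢ --a--▸ m1, --b--▸ m2
  m1 = a.0 + 0 | 0 ⊢ --a--▸ m3
  m2 = a.a.0 ⊢ --a--▸ m4
  m3 = 0 ⊢ stopped
  m4 = a.0 ⊢ --a--▸ m3
Reachable graph of Q (4 states):
  n0 = b.a.0 + a.(a.0 + 0 | 0) ⊢ --a--▸ n1, --b--▸ n2
  n1 = a.0 + 0 | 0 ⊢ --a--▸ n3
  n2 = a.0 ⊢ --a--▸ n3
  n3 = 0 ⊢ stopped
Run σ = ⟨baa⟩ on P: start {m0}
  after b @ step 1: {m2}
  after a @ step 2: {m4}
  after a @ step 3: {m3}
  — P admits the full trace.
Run σ = ⟨baa⟩ on Q: start {n0}
  after b @ step 1: {n2}
  after a @ step 2: {n3}
  after a @ step 3: ∅ (Q stuck)

trace-distinct — witness ⟨baa⟩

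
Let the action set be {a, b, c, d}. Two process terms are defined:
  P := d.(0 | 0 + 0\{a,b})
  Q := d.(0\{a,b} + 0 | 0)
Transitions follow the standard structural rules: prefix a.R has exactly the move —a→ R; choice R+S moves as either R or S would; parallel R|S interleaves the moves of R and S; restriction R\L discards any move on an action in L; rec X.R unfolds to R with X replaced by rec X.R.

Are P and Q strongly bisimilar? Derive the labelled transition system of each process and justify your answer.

YES

LTS(P): 2 reachable states
  p0 = d.(0 | 0 + 0\{a,b}) | -d-> p1
  p1 = 0 | 0 + 0\{a,b} | ∅
LTS(Q): 2 reachable states
  q0 = d.(0\{a,b} + 0 | 0) | -d-> q1
  q1 = 0\{a,b} + 0 | 0 | ∅
Coarsest stable partition (strong bisimilarity classes):
  B0 = {p0, q0}
  B1 = {p1, q1}
p0 ∈ B0, q0 ∈ B0 → same block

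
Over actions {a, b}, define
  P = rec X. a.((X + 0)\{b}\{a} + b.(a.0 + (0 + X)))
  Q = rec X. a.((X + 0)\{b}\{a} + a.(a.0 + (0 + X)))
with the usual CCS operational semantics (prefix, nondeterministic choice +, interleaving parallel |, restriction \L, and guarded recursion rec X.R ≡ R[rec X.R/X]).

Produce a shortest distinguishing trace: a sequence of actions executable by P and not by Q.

P's transition system — 4 states:
  u0 = rec X. a.((X + 0)\{b}\{a} + b.(a.0 + (0 + X))) :: =a=> u1
  u1 = ((rec X. a.((X + 0)\{b}\{a} + b.(a.0 + (0 + X)))) + 0)\{b}\{a} + b.(a.0 + (0 + (rec X. a.((X + 0)\{b}\{a} + b.(a.0 + (0 + X)))))) :: =b=> u2
  u2 = a.0 + (0 + (rec X. a.((X + 0)\{b}\{a} + b.(a.0 + (0 + X))))) :: =a=> u1, =a=> u3
  u3 = 0 :: ·
Q's transition system — 4 states:
  v0 = rec X. a.((X + 0)\{b}\{a} + a.(a.0 + (0 + X))) :: =a=> v1
  v1 = ((rec X. a.((X + 0)\{b}\{a} + a.(a.0 + (0 + X)))) + 0)\{b}\{a} + a.(a.0 + (0 + (rec X. a.((X + 0)\{b}\{a} + a.(a.0 + (0 + X)))))) :: =a=> v2
  v2 = a.0 + (0 + (rec X. a.((X + 0)\{b}\{a} + a.(a.0 + (0 + X))))) :: =a=> v1, =a=> v3
  v3 = 0 :: ·
Run σ = ⟨ab⟩ on P: start {u0}
  [1] a ⇒ {u1}
  [2] b ⇒ {u2}
  — P admits the full trace.
Run σ = ⟨ab⟩ on Q: start {v0}
  [1] a ⇒ {v1}
  [2] b ⇒ ∅  — Q cannot continue

ab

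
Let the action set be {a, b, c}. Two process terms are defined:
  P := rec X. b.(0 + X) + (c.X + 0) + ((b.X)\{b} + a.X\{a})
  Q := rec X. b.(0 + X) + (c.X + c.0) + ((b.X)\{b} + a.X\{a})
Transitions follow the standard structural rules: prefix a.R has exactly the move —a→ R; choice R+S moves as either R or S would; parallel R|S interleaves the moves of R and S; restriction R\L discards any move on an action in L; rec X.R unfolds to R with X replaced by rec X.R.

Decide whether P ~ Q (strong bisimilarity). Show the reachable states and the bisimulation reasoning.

not bisimilar

LTS(P): 4 reachable states
  p0 = rec X. b.(0 + X) + (c.X + 0) + ((b.X)\{b} + a.X\{a}) :: -a-> p1, -b-> p2, -c-> p0
  p1 = (rec X. b.(0 + X) + (c.X + 0) + ((b.X)\{b} + a.X\{a}))\{a} :: -b-> p3, -c-> p1
  p2 = 0 + (rec X. b.(0 + X) + (c.X + 0) + ((b.X)\{b} + a.X\{a})) :: -a-> p1, -b-> p2, -c-> p0
  p3 = (0 + (rec X. b.(0 + X) + (c.X + 0) + ((b.X)\{b} + a.X\{a})))\{a} :: -b-> p3, -c-> p1
LTS(Q): 6 reachable states
  q0 = rec X. b.(0 + X) + (c.X + c.0) + ((b.X)\{b} + a.X\{a}) :: -a-> q1, -b-> q2, -c-> q0, -c-> q3
  q1 = (rec X. b.(0 + X) + (c.X + c.0) + ((b.X)\{b} + a.X\{a}))\{a} :: -b-> q4, -c-> q1, -c-> q5
  q2 = 0 + (rec X. b.(0 + X) + (c.X + c.0) + ((b.X)\{b} + a.X\{a})) :: -a-> q1, -b-> q2, -c-> q0, -c-> q3
  q3 = 0 :: deadlocked
  q4 = (0 + (rec X. b.(0 + X) + (c.X + c.0) + ((b.X)\{b} + a.X\{a})))\{a} :: -b-> q4, -c-> q1, -c-> q5
  q5 = 0\{a} :: deadlocked
Bisimilarity quotient blocks:
  B0 = {p0, p2}
  B1 = {p1, p3}
  B2 = {q0, q2}
  B3 = {q1, q4}
  B4 = {q3, q5}
p0 ∈ B0, q0 ∈ B2 → different blocks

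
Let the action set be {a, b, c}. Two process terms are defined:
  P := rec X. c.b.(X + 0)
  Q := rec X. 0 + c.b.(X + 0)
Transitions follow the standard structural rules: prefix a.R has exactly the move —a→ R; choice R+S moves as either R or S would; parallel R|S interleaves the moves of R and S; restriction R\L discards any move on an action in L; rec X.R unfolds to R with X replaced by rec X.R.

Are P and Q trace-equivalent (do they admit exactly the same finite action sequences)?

trace-equivalent

LTS(P): 3 reachable states
  s0 = rec X. c.b.(X + 0) → =c=> s1
  s1 = b.((rec X. c.b.(X + 0)) + 0) → =b=> s2
  s2 = (rec X. c.b.(X + 0)) + 0 → =c=> s1
LTS(Q): 3 reachable states
  t0 = rec X. 0 + c.b.(X + 0) → =c=> t1
  t1 = b.((rec X. 0 + c.b.(X + 0)) + 0) → =b=> t2
  t2 = (rec X. 0 + c.b.(X + 0)) + 0 → =c=> t1
Bisimilarity quotient blocks:
  B0 = {s0, s2, t0, t2}
  B1 = {s1, t1}
s0 ∈ B0, t0 ∈ B0 → same block
Bisimilar ⇒ trace-equivalent.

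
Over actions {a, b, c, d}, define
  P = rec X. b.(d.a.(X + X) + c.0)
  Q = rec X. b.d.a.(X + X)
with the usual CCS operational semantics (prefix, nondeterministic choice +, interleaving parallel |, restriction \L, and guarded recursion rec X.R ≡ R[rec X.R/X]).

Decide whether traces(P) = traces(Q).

traces(P) ≠ traces(Q) — witness ⟨bc⟩

Reachable graph of P (5 states):
  s0 = rec X. b.(d.a.(X + X) + c.0) → —b→ s1
  s1 = d.a.((rec X. b.(d.a.(X + X) + c.0)) + (rec X. b.(d.a.(X + X) + c.0))) + c.0 → —c→ s2, —d→ s3
  s2 = 0 → stopped
  s3 = a.((rec X. b.(d.a.(X + X) + c.0)) + (rec X. b.(d.a.(X + X) + c.0))) → —a→ s4
  s4 = (rec X. b.(d.a.(X + X) + c.0)) + (rec X. b.(d.a.(X + X) + c.0)) → —b→ s1
Reachable graph of Q (4 states):
  t0 = rec X. b.d.a.(X + X) → —b→ t1
  t1 = d.a.((rec X. b.d.a.(X + X)) + (rec X. b.d.a.(X + X))) → —d→ t2
  t2 = a.((rec X. b.d.a.(X + X)) + (rec X. b.d.a.(X + X))) → —a→ t3
  t3 = (rec X. b.d.a.(X + X)) + (rec X. b.d.a.(X + X)) → —b→ t1
Trace ⟨bc⟩ through P, begin at {s0}:
  after b @ step 1: {s1}
  after c @ step 2: {s2}
  P completes σ.
Trace ⟨bc⟩ through Q, begin at {t0}:
  after b @ step 1: {t1}
  after c @ step 2: ∅ (Q stuck)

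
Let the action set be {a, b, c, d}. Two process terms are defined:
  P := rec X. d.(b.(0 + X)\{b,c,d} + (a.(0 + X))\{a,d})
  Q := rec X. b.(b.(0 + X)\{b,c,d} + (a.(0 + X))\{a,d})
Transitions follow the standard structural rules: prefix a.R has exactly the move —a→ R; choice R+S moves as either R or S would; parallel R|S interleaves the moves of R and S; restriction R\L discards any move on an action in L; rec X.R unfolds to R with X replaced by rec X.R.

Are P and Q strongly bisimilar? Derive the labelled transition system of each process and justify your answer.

NO

Reachable graph of P (3 states):
  m0 = rec X. d.(b.(0 + X)\{b,c,d} + (a.(0 + X))\{a,d}) → —d→ m1
  m1 = b.(0 + (rec X. d.(b.(0 + X)\{b,c,d} + (a.(0 + X))\{a,d})))\{b,c,d} + (a.(0 + (rec X. d.(b.(0 + X)\{b,c,d} + (a.(0 + X))\{a,d}))))\{a,d} → —b→ m2
  m2 = (0 + (rec X. d.(b.(0 + X)\{b,c,d} + (a.(0 + X))\{a,d})))\{b,c,d} → ·
Reachable graph of Q (3 states):
  n0 = rec X. b.(b.(0 + X)\{b,c,d} + (a.(0 + X))\{a,d}) → —b→ n1
  n1 = b.(0 + (rec X. b.(b.(0 + X)\{b,c,d} + (a.(0 + X))\{a,d})))\{b,c,d} + (a.(0 + (rec X. b.(b.(0 + X)\{b,c,d} + (a.(0 + X))\{a,d}))))\{a,d} → —b→ n2
  n2 = (0 + (rec X. b.(b.(0 + X)\{b,c,d} + (a.(0 + X))\{a,d})))\{b,c,d} → ·
Coarsest stable partition (strong bisimilarity classes):
  B0 = {m0}
  B1 = {m1, n1}
  B2 = {m2, n2}
  B3 = {n0}
m0 ∈ B0, n0 ∈ B3 → different blocks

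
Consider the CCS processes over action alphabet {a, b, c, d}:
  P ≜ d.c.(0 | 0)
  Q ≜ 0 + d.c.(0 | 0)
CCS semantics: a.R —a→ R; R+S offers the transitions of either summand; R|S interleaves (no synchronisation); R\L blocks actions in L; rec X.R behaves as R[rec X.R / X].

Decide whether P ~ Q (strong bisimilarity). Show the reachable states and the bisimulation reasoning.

bisimilar

P's transition system — 3 states:
  p0 = d.c.(0 | 0) :: —d→ p1
  p1 = c.(0 | 0) :: —c→ p2
  p2 = 0 | 0 :: deadlocked
Q's transition system — 3 states:
  q0 = 0 + d.c.(0 | 0) :: —d→ q1
  q1 = c.(0 | 0) :: —c→ q2
  q2 = 0 | 0 :: deadlocked
Bisimilarity quotient blocks:
  B0 = {p0, q0}
  B1 = {p1, q1}
  B2 = {p2, q2}
p0 ∈ B0, q0 ∈ B0 → same block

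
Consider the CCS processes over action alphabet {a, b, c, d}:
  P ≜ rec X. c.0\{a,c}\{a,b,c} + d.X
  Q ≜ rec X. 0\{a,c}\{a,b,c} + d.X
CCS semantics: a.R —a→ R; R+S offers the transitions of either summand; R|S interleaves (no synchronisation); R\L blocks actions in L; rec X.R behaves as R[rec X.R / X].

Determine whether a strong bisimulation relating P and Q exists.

P ≁ Q

P's transition system — 2 states:
  u0 = rec X. c.0\{a,c}\{a,b,c} + d.X | —c→ u1, —d→ u0
  u1 = 0\{a,c}\{a,b,c} | stopped
Q's transition system — 1 states:
  v0 = rec X. 0\{a,c}\{a,b,c} + d.X | —d→ v0
Bisimilarity quotient blocks:
  B0 = {u0}
  B1 = {u1}
  B2 = {v0}
u0 ∈ B0, v0 ∈ B2 → different blocks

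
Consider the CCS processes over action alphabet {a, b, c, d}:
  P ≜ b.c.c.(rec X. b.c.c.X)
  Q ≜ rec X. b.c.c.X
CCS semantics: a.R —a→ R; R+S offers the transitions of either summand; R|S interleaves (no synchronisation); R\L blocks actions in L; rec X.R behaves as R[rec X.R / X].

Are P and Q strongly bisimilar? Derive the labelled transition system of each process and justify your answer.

bisimilar

P's transition system — 4 states:
  p0 = b.c.c.(rec X. b.c.c.X) has moves ··b··> p1
  p1 = c.c.(rec X. b.c.c.X) has moves ··c··> p2
  p2 = c.(rec X. b.c.c.X) has moves ··c··> p3
  p3 = rec X. b.c.c.X has moves ··b··> p1
Q's transition system — 3 states:
  q0 = rec X. b.c.c.X has moves ··b··> q1
  q1 = c.c.(rec X. b.c.c.X) has moves ··c··> q2
  q2 = c.(rec X. b.c.c.X) has moves ··c··> q0
Partition-refinement fixed point:
  B0 = {p0, p3, q0}
  B1 = {p1, q1}
  B2 = {p2, q2}
p0 ∈ B0, q0 ∈ B0 → same block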